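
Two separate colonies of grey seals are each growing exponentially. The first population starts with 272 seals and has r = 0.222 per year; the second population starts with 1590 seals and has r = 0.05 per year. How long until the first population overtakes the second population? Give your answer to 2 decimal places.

Set 272·e^(0.222t) = 1590·e^(0.05t).
e^((0.222 − 0.05)t) = 1590/272 → e^(0.172·t) = 5.8456.
0.172·t = ln(5.8456) = 1.7657, so t = 1.7657/0.172 = 10.266.

10.27 years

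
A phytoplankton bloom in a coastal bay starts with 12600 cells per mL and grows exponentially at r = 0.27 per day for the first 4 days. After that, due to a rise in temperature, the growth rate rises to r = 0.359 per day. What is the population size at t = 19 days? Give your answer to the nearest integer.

Phase 1: N(4) = 12600·e^(0.27×4) = 12600·e^1.08 = 37103.
Phase 2 runs for 19 − 4 = 15 days at r = 0.359.
N(19) = 37103·e^(0.359×15) = 37103·e^5.385 = 8.092531×10^6.

8092531 cells per mL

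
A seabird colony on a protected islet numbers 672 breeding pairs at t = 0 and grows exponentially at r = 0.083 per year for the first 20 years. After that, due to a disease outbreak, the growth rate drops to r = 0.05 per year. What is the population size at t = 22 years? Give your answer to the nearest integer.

Phase 1: N(20) = 672·e^(0.083×20) = 672·e^1.66 = 3534.26.
Phase 2 runs for 22 − 20 = 2 years at r = 0.05.
N(22) = 3534.26·e^(0.05×2) = 3534.26·e^0.1 = 3905.96.

3906 breeding pairs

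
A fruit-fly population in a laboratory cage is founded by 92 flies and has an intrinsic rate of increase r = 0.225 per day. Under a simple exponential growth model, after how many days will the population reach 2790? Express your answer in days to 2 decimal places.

Set N₀·e^(rt) = 2790: e^(0.225·t) = 2790/92 = 30.326.
0.225·t = ln(30.326) = 3.412, so t = 3.412/0.225 = 15.164.

15.16 days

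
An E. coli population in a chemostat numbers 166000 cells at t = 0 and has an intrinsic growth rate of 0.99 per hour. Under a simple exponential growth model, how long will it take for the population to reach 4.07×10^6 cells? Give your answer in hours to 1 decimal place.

3.2 hours

Set N₀·e^(rt) = 4.07×10^6: e^(0.99·t) = 4.07×10^6/166000 = 24.518.
0.99·t = ln(24.518) = 3.1994, so t = 3.1994/0.99 = 3.2317.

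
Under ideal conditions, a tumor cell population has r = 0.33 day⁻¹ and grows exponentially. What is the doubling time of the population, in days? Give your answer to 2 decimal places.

Doubling time t_d = ln(2)/r = 0.6931/0.33 = 2.1004.

2.10 days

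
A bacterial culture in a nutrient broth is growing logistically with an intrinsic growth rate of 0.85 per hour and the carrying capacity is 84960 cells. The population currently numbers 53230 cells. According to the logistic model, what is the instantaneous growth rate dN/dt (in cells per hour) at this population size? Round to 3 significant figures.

dN/dt = rN(1 − N/K) = 0.85 × 53230 × (1 − 53230/84960).
1 − 53230/84960 = 0.37347; dN/dt = 0.85 × 53230 × 0.37347 = 16898.

16900 cells per hour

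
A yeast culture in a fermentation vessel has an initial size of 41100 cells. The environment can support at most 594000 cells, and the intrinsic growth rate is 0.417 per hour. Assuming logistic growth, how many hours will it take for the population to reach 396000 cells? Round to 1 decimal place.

A = (K − N₀)/N₀ = (594000 − 41100)/41100 = 13.453.
Solve 594000/(1 + 13.453·e^(−0.417t)) = 396000: 1 + 13.453·e^(−0.417t) = 1.5, so e^(−0.417t) = 0.0371677.
−0.417·t = ln(0.0371677) = -3.2923, so t = 3.2923/0.417 = 7.8952.

7.9 hours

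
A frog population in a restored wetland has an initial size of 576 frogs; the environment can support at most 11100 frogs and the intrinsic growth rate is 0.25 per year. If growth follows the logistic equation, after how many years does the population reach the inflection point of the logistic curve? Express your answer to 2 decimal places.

11.62 years

Logistic growth is fastest at N = K/2 = 5550.
A = (K − N₀)/N₀ = 18.271. Set K/(1 + A·e^(−rt)) = K/2 → A·e^(−rt) = 1.
e^(−0.25t) = 1/18.271 = 0.054732, so t = ln(18.271)/0.25 = 2.9053/0.25 = 11.621.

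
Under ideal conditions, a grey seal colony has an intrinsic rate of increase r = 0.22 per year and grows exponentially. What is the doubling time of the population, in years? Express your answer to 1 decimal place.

3.2 years

Doubling time t_d = ln(2)/r = 0.6931/0.22 = 3.1507.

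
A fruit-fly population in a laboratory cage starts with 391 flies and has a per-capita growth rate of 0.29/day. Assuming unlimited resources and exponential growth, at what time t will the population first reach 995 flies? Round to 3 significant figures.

3.22 days

Set N₀·e^(rt) = 995: e^(0.29·t) = 995/391 = 2.5448.
0.29·t = ln(2.5448) = 0.93404, so t = 0.93404/0.29 = 3.2208.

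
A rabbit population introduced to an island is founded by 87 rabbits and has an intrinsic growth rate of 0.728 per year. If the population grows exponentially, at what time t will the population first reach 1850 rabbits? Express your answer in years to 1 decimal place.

Set N₀·e^(rt) = 1850: e^(0.728·t) = 1850/87 = 21.264.
0.728·t = ln(21.264) = 3.057, so t = 3.057/0.728 = 4.1992.

4.2 years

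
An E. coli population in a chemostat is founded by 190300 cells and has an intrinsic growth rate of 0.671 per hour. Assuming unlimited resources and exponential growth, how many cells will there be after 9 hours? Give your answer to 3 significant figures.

79800000 cells

N(t) = N₀·e^(rt) = 190300 × e^(0.671×9) = 190300 × e^6.039.
e^6.039 ≈ 419.47, so N ≈ 190300 × 419.47 = 7.982578×10^7.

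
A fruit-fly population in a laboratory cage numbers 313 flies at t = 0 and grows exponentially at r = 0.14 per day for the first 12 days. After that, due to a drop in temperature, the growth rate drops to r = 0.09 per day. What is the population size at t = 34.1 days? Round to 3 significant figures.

Phase 1: N(12) = 313·e^(0.14×12) = 313·e^1.68 = 1679.42.
Phase 2 runs for 34.1 − 12 = 22.1 days at r = 0.09.
N(34.1) = 1679.42·e^(0.09×22.1) = 1679.42·e^1.989 = 12273.6.

12300 flies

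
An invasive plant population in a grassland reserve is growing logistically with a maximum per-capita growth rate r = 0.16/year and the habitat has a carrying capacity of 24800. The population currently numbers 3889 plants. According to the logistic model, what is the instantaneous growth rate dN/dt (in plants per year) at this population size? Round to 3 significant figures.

525 plants per year

dN/dt = rN(1 − N/K) = 0.16 × 3889 × (1 − 3889/24800).
1 − 3889/24800 = 0.84319; dN/dt = 0.16 × 3889 × 0.84319 = 524.66.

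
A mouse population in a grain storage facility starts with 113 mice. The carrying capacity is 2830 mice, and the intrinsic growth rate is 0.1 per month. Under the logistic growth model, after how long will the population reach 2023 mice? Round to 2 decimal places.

A = (K − N₀)/N₀ = (2830 − 113)/113 = 24.044.
Solve 2830/(1 + 24.044·e^(−0.1t)) = 2023: 1 + 24.044·e^(−0.1t) = 1.3989, so e^(−0.1t) = 0.0165908.
−0.1·t = ln(0.0165908) = -4.0989, so t = 4.0989/0.1 = 40.989.

40.99 months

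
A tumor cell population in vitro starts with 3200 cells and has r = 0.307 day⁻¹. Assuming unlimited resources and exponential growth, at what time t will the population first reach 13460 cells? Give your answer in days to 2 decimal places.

4.68 days

Set N₀·e^(rt) = 13460: e^(0.307·t) = 13460/3200 = 4.2062.
0.307·t = ln(4.2062) = 1.4366, so t = 1.4366/0.307 = 4.6794.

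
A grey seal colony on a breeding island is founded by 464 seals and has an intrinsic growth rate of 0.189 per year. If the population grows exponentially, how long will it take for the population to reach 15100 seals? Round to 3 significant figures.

18.4 years

Set N₀·e^(rt) = 15100: e^(0.189·t) = 15100/464 = 32.543.
0.189·t = ln(32.543) = 3.4826, so t = 3.4826/0.189 = 18.426.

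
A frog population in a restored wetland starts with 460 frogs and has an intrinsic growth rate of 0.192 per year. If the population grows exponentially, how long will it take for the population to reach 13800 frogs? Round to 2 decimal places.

Set N₀·e^(rt) = 13800: e^(0.192·t) = 13800/460 = 30.
0.192·t = ln(30) = 3.4012, so t = 3.4012/0.192 = 17.715.

17.71 years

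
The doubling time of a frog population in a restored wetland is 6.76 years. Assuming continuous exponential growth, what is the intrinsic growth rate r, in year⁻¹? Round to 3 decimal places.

0.103 per year

r = ln(2)/t_d = 0.6931/6.76 = 0.10254.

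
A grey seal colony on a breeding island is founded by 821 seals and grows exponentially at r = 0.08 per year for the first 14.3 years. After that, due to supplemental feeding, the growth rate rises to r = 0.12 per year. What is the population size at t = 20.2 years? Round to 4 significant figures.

Phase 1: N(14.3) = 821·e^(0.08×14.3) = 821·e^1.144 = 2577.37.
Phase 2 runs for 20.2 − 14.3 = 5.9 years at r = 0.12.
N(20.2) = 2577.37·e^(0.12×5.9) = 2577.37·e^0.708 = 5231.87.

5232 seals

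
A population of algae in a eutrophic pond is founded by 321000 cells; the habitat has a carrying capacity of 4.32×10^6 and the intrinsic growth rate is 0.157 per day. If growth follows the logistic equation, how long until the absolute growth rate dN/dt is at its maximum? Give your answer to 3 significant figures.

16.1 days

Logistic growth is fastest at N = K/2 = 2.16×10^6.
A = (K − N₀)/N₀ = 12.458. Set K/(1 + A·e^(−rt)) = K/2 → A·e^(−rt) = 1.
e^(−0.157t) = 1/12.458 = 0.0802701, so t = ln(12.458)/0.157 = 2.5224/0.157 = 16.066.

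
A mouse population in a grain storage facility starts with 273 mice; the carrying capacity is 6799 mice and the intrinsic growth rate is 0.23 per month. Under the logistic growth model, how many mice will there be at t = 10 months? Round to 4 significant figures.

A = (K − N₀)/N₀ = (6799 − 273)/273 = 23.905.
N(t) = K/(1 + A·e^(−rt)) = 6799/(1 + 23.905×e^(−0.23×10)).
e^(−2.3) = 0.10026; denominator = 1 + 23.905×0.10026 = 3.3967.
N = 6799/3.3967 = 2001.67.

2002 mice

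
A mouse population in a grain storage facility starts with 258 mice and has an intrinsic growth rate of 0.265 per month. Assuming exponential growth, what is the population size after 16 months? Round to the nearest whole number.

17907 mice

N(t) = N₀·e^(rt) = 258 × e^(0.265×16) = 258 × e^4.24.
e^4.24 ≈ 69.408, so N ≈ 258 × 69.408 = 17907.2.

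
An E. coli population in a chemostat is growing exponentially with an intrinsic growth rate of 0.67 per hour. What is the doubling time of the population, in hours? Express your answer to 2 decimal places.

Doubling time t_d = ln(2)/r = 0.6931/0.67 = 1.0345.

1.03 hours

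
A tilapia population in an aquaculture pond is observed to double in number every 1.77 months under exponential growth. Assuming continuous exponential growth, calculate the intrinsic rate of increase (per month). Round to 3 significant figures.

0.392 per month

r = ln(2)/t_d = 0.6931/1.77 = 0.39161.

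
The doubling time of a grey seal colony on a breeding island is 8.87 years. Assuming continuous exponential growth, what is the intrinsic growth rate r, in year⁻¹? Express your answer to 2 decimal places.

r = ln(2)/t_d = 0.6931/8.87 = 0.078145.

0.08 per year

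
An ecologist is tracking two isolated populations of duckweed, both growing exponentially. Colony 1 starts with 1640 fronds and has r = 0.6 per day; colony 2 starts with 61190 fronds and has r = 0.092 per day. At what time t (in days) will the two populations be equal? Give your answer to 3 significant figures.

Set 1640·e^(0.6t) = 61190·e^(0.092t).
e^((0.6 − 0.092)t) = 61190/1640 → e^(0.508·t) = 37.311.
0.508·t = ln(37.311) = 3.6193, so t = 3.6193/0.508 = 7.1246.

7.12 days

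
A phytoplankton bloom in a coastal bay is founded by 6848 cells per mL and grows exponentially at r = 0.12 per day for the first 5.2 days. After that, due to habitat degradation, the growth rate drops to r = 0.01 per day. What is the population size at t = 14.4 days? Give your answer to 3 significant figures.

14000 cells per mL

Phase 1: N(5.2) = 6848·e^(0.12×5.2) = 6848·e^0.624 = 12781.
Phase 2 runs for 14.4 − 5.2 = 9.2 days at r = 0.01.
N(14.4) = 12781·e^(0.01×9.2) = 12781·e^0.092 = 14012.6.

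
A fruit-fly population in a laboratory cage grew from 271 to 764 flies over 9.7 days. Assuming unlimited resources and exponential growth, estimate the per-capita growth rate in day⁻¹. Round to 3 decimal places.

From N(t) = N₀·e^(rt): e^(r·9.7) = 764/271 = 2.8192.
r·9.7 = ln(2.8192) = 1.0364, so r = 1.0364/9.7 = 0.10685.

0.107 per day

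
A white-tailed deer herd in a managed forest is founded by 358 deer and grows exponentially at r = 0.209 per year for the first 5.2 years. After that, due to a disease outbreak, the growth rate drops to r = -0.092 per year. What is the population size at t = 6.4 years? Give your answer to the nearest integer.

Phase 1: N(5.2) = 358·e^(0.209×5.2) = 358·e^1.087 = 1061.39.
Phase 2 runs for 6.4 − 5.2 = 1.2 years at r = -0.092.
N(6.4) = 1061.39·e^(-0.092×1.2) = 1061.39·e^-0.1104 = 950.448.

950 deer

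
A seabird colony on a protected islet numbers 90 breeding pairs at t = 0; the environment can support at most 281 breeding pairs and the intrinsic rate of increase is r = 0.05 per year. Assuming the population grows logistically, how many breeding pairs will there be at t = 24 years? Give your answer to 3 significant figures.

171 breeding pairs

A = (K − N₀)/N₀ = (281 − 90)/90 = 2.1222.
N(t) = K/(1 + A·e^(−rt)) = 281/(1 + 2.1222×e^(−0.05×24)).
e^(−1.2) = 0.30119; denominator = 1 + 2.1222×0.30119 = 1.6392.
N = 281/1.6392 = 171.425.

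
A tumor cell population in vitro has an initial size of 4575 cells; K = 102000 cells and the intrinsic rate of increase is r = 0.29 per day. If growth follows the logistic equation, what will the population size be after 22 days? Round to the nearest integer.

A = (K − N₀)/N₀ = (102000 − 4575)/4575 = 21.295.
N(t) = K/(1 + A·e^(−rt)) = 102000/(1 + 21.295×e^(−0.29×22)).
e^(−6.38) = 0.0016951; denominator = 1 + 21.295×0.0016951 = 1.0361.
N = 102000/1.0361 = 98446.3.

98446 cells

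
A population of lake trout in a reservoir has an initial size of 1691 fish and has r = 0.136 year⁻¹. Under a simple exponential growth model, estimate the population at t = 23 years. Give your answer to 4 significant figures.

N(t) = N₀·e^(rt) = 1691 × e^(0.136×23) = 1691 × e^3.128.
e^3.128 ≈ 22.828, so N ≈ 1691 × 22.828 = 38602.6.

38600 fish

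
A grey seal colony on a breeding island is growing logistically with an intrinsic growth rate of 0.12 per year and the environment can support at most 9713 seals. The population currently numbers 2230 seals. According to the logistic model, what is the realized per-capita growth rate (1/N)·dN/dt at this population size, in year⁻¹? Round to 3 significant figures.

(1/N)·dN/dt = r(1 − N/K) = 0.12 × (1 − 2230/9713).
= 0.12 × 0.77041 = 0.092449.

0.0924 per year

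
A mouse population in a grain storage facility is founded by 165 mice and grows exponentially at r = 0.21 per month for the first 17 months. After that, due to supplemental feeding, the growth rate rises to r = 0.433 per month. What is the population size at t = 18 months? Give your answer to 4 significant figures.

Phase 1: N(17) = 165·e^(0.21×17) = 165·e^3.57 = 5860.24.
Phase 2 runs for 18 − 17 = 1 months at r = 0.433.
N(18) = 5860.24·e^(0.433×1) = 5860.24·e^0.433 = 9035.76.

9036 mice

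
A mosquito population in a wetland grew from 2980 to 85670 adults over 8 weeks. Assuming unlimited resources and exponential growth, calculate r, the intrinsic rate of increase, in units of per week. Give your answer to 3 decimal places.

From N(t) = N₀·e^(rt): e^(r·8) = 85670/2980 = 28.748.
r·8 = ln(28.748) = 3.3586, so r = 3.3586/8 = 0.41982.

0.420 per week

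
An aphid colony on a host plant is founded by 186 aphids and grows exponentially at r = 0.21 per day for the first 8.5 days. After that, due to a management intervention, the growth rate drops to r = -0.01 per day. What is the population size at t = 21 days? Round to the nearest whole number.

Phase 1: N(8.5) = 186·e^(0.21×8.5) = 186·e^1.785 = 1108.48.
Phase 2 runs for 21 − 8.5 = 12.5 days at r = -0.01.
N(21) = 1108.48·e^(-0.01×12.5) = 1108.48·e^-0.125 = 978.232.

978 aphids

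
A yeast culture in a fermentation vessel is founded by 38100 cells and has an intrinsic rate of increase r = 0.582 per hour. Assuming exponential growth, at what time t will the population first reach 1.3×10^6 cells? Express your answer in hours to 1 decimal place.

Set N₀·e^(rt) = 1.3×10^6: e^(0.582·t) = 1.3×10^6/38100 = 34.121.
0.582·t = ln(34.121) = 3.5299, so t = 3.5299/0.582 = 6.0651.

6.1 hours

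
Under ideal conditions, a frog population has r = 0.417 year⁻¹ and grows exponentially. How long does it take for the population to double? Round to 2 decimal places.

1.66 years

Doubling time t_d = ln(2)/r = 0.6931/0.417 = 1.6622.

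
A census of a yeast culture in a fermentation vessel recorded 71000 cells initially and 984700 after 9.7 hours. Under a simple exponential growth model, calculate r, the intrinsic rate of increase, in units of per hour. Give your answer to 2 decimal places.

0.27 per hour

From N(t) = N₀·e^(rt): e^(r·9.7) = 984700/71000 = 13.869.
r·9.7 = ln(13.869) = 2.6297, so r = 2.6297/9.7 = 0.2711.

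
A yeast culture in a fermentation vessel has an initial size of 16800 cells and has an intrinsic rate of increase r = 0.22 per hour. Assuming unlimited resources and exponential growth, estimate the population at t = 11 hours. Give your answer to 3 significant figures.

189000 cells

N(t) = N₀·e^(rt) = 16800 × e^(0.22×11) = 16800 × e^2.42.
e^2.42 ≈ 11.246, so N ≈ 16800 × 11.246 = 188930.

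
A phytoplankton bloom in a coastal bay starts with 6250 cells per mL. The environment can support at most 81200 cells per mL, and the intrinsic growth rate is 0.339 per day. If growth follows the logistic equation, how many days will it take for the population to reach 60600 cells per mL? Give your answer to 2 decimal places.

A = (K − N₀)/N₀ = (81200 − 6250)/6250 = 11.992.
Solve 81200/(1 + 11.992·e^(−0.339t)) = 60600: 1 + 11.992·e^(−0.339t) = 1.3399, so e^(−0.339t) = 0.0283467.
−0.339·t = ln(0.0283467) = -3.5632, so t = 3.5632/0.339 = 10.511.

10.51 days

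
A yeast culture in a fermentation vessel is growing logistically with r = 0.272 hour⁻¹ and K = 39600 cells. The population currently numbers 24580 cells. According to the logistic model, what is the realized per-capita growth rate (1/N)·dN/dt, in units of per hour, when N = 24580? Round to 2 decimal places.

0.10 per hour

(1/N)·dN/dt = r(1 − N/K) = 0.272 × (1 − 24580/39600).
= 0.272 × 0.37929 = 0.10317.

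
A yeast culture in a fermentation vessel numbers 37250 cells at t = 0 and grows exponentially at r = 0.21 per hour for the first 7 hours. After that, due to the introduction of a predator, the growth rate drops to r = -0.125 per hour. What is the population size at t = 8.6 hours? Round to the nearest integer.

132642 cells

Phase 1: N(7) = 37250·e^(0.21×7) = 37250·e^1.47 = 162009.
Phase 2 runs for 8.6 − 7 = 1.6 hours at r = -0.125.
N(8.6) = 162009·e^(-0.125×1.6) = 162009·e^-0.2 = 132642.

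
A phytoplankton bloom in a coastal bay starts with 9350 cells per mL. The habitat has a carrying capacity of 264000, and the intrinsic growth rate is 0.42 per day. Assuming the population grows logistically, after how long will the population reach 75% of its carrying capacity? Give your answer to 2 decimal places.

A = (K − N₀)/N₀ = (264000 − 9350)/9350 = 27.235.
Solve 264000/(1 + 27.235·e^(−0.42t)) = 198000: 1 + 27.235·e^(−0.42t) = 1.3333, so e^(−0.42t) = 0.012239.
−0.42·t = ln(0.012239) = -4.4031, so t = 4.4031/0.42 = 10.484.

10.48 days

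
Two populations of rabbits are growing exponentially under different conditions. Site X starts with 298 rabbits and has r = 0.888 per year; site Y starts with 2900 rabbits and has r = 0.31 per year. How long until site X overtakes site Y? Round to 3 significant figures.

3.94 years

Set 298·e^(0.888t) = 2900·e^(0.31t).
e^((0.888 − 0.31)t) = 2900/298 → e^(0.578·t) = 9.7315.
0.578·t = ln(9.7315) = 2.2754, so t = 2.2754/0.578 = 3.9366.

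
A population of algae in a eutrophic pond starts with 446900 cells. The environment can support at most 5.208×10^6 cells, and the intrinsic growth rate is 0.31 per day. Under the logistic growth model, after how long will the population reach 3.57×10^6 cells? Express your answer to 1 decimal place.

10.1 days

A = (K − N₀)/N₀ = (5.208×10^6 − 446900)/446900 = 10.654.
Solve 5.208×10^6/(1 + 10.654·e^(−0.31t)) = 3.57×10^6: 1 + 10.654·e^(−0.31t) = 1.4588, so e^(−0.31t) = 0.0430674.
−0.31·t = ln(0.0430674) = -3.145, so t = 3.145/0.31 = 10.145.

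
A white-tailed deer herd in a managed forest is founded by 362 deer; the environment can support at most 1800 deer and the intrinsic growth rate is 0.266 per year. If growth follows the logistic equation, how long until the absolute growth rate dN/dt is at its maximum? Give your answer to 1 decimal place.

Logistic growth is fastest at N = K/2 = 900.
A = (K − N₀)/N₀ = 3.9724. Set K/(1 + A·e^(−rt)) = K/2 → A·e^(−rt) = 1.
e^(−0.266t) = 1/3.9724 = 0.251739, so t = ln(3.9724)/0.266 = 1.3794/0.266 = 5.1856.

5.2 years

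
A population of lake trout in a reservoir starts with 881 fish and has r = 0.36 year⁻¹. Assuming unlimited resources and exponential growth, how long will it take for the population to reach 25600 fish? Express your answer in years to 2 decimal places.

Set N₀·e^(rt) = 25600: e^(0.36·t) = 25600/881 = 29.058.
0.36·t = ln(29.058) = 3.3693, so t = 3.3693/0.36 = 9.3591.

9.36 years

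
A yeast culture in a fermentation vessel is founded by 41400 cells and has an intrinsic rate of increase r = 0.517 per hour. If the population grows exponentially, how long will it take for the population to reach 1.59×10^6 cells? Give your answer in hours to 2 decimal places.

7.06 hours

Set N₀·e^(rt) = 1.59×10^6: e^(0.517·t) = 1.59×10^6/41400 = 38.406.
0.517·t = ln(38.406) = 3.6482, so t = 3.6482/0.517 = 7.0565.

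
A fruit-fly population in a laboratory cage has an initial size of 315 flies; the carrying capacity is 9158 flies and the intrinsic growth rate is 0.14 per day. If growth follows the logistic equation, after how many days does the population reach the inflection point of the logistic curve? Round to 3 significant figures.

23.8 days

Logistic growth is fastest at N = K/2 = 4579.
A = (K − N₀)/N₀ = 28.073. Set K/(1 + A·e^(−rt)) = K/2 → A·e^(−rt) = 1.
e^(−0.14t) = 1/28.073 = 0.0356214, so t = ln(28.073)/0.14 = 3.3348/0.14 = 23.82.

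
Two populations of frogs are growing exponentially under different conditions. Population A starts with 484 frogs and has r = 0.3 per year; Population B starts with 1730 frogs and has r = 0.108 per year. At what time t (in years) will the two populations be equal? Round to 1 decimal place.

6.6 years

Set 484·e^(0.3t) = 1730·e^(0.108t).
e^((0.3 − 0.108)t) = 1730/484 → e^(0.192·t) = 3.5744.
0.192·t = ln(3.5744) = 1.2738, so t = 1.2738/0.192 = 6.6343.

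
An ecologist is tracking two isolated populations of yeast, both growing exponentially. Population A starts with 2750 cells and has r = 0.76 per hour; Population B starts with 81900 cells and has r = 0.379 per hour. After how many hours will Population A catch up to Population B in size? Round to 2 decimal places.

Set 2750·e^(0.76t) = 81900·e^(0.379t).
e^((0.76 − 0.379)t) = 81900/2750 → e^(0.381·t) = 29.782.
0.381·t = ln(29.782) = 3.3939, so t = 3.3939/0.381 = 8.9079.

8.91 hours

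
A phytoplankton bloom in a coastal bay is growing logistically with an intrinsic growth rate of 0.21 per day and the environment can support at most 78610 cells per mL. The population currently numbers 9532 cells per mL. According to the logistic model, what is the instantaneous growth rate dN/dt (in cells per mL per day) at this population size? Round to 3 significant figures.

dN/dt = rN(1 − N/K) = 0.21 × 9532 × (1 − 9532/78610).
1 − 9532/78610 = 0.87874; dN/dt = 0.21 × 9532 × 0.87874 = 1759.

1760 cells per mL per day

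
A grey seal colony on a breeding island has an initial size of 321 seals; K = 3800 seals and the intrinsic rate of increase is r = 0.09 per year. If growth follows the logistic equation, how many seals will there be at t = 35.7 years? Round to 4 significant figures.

2646 seals

A = (K − N₀)/N₀ = (3800 − 321)/321 = 10.838.
N(t) = K/(1 + A·e^(−rt)) = 3800/(1 + 10.838×e^(−0.09×35.7)).
e^(−3.213) = 0.040236; denominator = 1 + 10.838×0.040236 = 1.4361.
N = 3800/1.4361 = 2646.1.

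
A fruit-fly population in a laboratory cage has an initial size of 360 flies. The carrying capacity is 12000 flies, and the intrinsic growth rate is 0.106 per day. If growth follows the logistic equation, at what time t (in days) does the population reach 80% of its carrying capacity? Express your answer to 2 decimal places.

45.87 days

A = (K − N₀)/N₀ = (12000 − 360)/360 = 32.333.
Solve 12000/(1 + 32.333·e^(−0.106t)) = 9600: 1 + 32.333·e^(−0.106t) = 1.25, so e^(−0.106t) = 0.00773196.
−0.106·t = ln(0.00773196) = -4.8624, so t = 4.8624/0.106 = 45.872.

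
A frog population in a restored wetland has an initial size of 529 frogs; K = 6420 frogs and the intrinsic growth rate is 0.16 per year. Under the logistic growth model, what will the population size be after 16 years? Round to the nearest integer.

A = (K − N₀)/N₀ = (6420 − 529)/529 = 11.136.
N(t) = K/(1 + A·e^(−rt)) = 6420/(1 + 11.136×e^(−0.16×16)).
e^(−2.56) = 0.077305; denominator = 1 + 11.136×0.077305 = 1.8609.
N = 6420/1.8609 = 3449.99.

3450 frogs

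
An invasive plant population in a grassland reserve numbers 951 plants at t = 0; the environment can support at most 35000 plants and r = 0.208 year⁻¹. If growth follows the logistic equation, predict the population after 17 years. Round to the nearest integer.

A = (K − N₀)/N₀ = (35000 − 951)/951 = 35.803.
N(t) = K/(1 + A·e^(−rt)) = 35000/(1 + 35.803×e^(−0.208×17)).
e^(−3.536) = 0.02913; denominator = 1 + 35.803×0.02913 = 2.0429.
N = 35000/2.0429 = 17132.2.

17132 plants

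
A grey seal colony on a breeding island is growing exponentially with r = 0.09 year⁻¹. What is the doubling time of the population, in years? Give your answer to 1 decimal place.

Doubling time t_d = ln(2)/r = 0.6931/0.09 = 7.7016.

7.7 years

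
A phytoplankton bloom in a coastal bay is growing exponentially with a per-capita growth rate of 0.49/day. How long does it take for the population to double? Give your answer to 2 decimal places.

Doubling time t_d = ln(2)/r = 0.6931/0.49 = 1.4146.

1.41 days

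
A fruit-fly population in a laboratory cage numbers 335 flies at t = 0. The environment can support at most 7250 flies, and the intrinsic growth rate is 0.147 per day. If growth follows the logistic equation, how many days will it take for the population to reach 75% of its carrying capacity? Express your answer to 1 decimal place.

A = (K − N₀)/N₀ = (7250 − 335)/335 = 20.642.
Solve 7250/(1 + 20.642·e^(−0.147t)) = 5437.5: 1 + 20.642·e^(−0.147t) = 1.3333, so e^(−0.147t) = 0.0161485.
−0.147·t = ln(0.0161485) = -4.1259, so t = 4.1259/0.147 = 28.068.

28.1 days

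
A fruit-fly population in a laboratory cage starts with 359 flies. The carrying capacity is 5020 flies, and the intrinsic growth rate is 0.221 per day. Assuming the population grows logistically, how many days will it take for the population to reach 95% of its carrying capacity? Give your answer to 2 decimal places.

24.92 days

A = (K − N₀)/N₀ = (5020 − 359)/359 = 12.983.
Solve 5020/(1 + 12.983·e^(−0.221t)) = 4769: 1 + 12.983·e^(−0.221t) = 1.0526, so e^(−0.221t) = 0.00405379.
−0.221·t = ln(0.00405379) = -5.5081, so t = 5.5081/0.221 = 24.924.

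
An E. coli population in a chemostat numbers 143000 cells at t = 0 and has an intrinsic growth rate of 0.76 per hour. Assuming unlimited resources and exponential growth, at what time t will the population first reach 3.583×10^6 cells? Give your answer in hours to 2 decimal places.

Set N₀·e^(rt) = 3.583×10^6: e^(0.76·t) = 3.583×10^6/143000 = 25.056.
0.76·t = ln(25.056) = 3.2211, so t = 3.2211/0.76 = 4.2383.

4.24 hours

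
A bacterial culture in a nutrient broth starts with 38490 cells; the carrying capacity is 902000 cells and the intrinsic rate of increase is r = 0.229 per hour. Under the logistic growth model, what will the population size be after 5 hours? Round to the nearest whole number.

110821 cells

A = (K − N₀)/N₀ = (902000 − 38490)/38490 = 22.435.
N(t) = K/(1 + A·e^(−rt)) = 902000/(1 + 22.435×e^(−0.229×5)).
e^(−1.145) = 0.31822; denominator = 1 + 22.435×0.31822 = 8.1392.
N = 902000/8.1392 = 110821.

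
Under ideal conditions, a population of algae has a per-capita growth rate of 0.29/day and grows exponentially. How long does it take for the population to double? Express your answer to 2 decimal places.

2.39 days

Doubling time t_d = ln(2)/r = 0.6931/0.29 = 2.3902.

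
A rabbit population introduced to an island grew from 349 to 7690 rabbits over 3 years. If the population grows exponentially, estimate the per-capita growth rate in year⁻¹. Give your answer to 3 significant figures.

From N(t) = N₀·e^(rt): e^(r·3) = 7690/349 = 22.034.
r·3 = ln(22.034) = 3.0926, so r = 3.0926/3 = 1.0309.

1.03 per year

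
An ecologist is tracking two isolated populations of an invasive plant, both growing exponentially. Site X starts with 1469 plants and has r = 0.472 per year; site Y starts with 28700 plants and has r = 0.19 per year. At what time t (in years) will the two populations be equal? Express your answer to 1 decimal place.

Set 1469·e^(0.472t) = 28700·e^(0.19t).
e^((0.472 − 0.19)t) = 28700/1469 → e^(0.282·t) = 19.537.
0.282·t = ln(19.537) = 2.9723, so t = 2.9723/0.282 = 10.54.

10.5 years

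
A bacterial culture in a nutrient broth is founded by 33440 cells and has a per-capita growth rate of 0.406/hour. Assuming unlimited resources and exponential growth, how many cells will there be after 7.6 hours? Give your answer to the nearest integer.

731687 cells

N(t) = N₀·e^(rt) = 33440 × e^(0.406×7.6) = 33440 × e^3.086.
e^3.086 ≈ 21.881, so N ≈ 33440 × 21.881 = 731687.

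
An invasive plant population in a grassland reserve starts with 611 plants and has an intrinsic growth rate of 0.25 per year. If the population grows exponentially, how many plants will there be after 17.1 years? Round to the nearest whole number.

43919 plants

N(t) = N₀·e^(rt) = 611 × e^(0.25×17.1) = 611 × e^4.275.
e^4.275 ≈ 71.88, so N ≈ 611 × 71.88 = 43918.8.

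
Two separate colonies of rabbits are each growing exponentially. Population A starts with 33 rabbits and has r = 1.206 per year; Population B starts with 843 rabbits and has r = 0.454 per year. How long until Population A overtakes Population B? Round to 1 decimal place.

Set 33·e^(1.206t) = 843·e^(0.454t).
e^((1.206 − 0.454)t) = 843/33 → e^(0.752·t) = 25.545.
0.752·t = ln(25.545) = 3.2405, so t = 3.2405/0.752 = 4.3091.

4.3 years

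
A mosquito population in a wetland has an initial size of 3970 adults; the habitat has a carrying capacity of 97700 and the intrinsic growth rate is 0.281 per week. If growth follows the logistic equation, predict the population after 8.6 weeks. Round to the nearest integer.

31450 adults

A = (K − N₀)/N₀ = (97700 − 3970)/3970 = 23.61.
N(t) = K/(1 + A·e^(−rt)) = 97700/(1 + 23.61×e^(−0.281×8.6)).
e^(−2.417) = 0.089224; denominator = 1 + 23.61×0.089224 = 3.1066.
N = 97700/3.1066 = 31449.7.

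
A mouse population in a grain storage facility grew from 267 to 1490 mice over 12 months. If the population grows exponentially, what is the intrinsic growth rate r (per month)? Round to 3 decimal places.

From N(t) = N₀·e^(rt): e^(r·12) = 1490/267 = 5.5805.
r·12 = ln(5.5805) = 1.7193, so r = 1.7193/12 = 0.14327.

0.143 per month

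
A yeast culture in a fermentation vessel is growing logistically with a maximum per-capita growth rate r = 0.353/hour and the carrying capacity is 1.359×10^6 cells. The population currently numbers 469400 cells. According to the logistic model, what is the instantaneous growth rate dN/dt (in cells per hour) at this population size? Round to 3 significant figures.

dN/dt = rN(1 − N/K) = 0.353 × 469400 × (1 − 469400/1.359×10^6).
1 − 469400/1.359×10^6 = 0.6546; dN/dt = 0.353 × 469400 × 0.6546 = 1.08466×10^5.

108000 cells per hour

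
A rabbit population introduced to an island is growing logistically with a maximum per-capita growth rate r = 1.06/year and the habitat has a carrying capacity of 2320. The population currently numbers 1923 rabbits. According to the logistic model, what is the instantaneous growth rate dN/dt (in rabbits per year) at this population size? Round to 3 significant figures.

349 rabbits per year

dN/dt = rN(1 − N/K) = 1.06 × 1923 × (1 − 1923/2320).
1 − 1923/2320 = 0.17112; dN/dt = 1.06 × 1923 × 0.17112 = 348.81.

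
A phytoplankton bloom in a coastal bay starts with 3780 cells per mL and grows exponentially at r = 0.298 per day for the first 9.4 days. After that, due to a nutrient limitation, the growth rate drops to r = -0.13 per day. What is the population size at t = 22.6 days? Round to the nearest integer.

Phase 1: N(9.4) = 3780·e^(0.298×9.4) = 3780·e^2.801 = 62235.4.
Phase 2 runs for 22.6 − 9.4 = 13.2 days at r = -0.13.
N(22.6) = 62235.4·e^(-0.13×13.2) = 62235.4·e^-1.716 = 11188.9.

11189 cells per mL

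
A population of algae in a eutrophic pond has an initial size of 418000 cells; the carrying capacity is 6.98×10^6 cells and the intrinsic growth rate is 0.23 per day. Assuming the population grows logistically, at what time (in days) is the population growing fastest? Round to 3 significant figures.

12.0 days

Logistic growth is fastest at N = K/2 = 3.49×10^6.
A = (K − N₀)/N₀ = 15.699. Set K/(1 + A·e^(−rt)) = K/2 → A·e^(−rt) = 1.
e^(−0.23t) = 1/15.699 = 0.0637001, so t = ln(15.699)/0.23 = 2.7536/0.23 = 11.972.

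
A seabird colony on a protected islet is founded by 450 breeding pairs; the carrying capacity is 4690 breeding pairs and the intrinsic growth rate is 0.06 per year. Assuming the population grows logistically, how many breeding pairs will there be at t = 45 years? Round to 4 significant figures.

A = (K − N₀)/N₀ = (4690 − 450)/450 = 9.4222.
N(t) = K/(1 + A·e^(−rt)) = 4690/(1 + 9.4222×e^(−0.06×45)).
e^(−2.7) = 0.067206; denominator = 1 + 9.4222×0.067206 = 1.6332.
N = 4690/1.6332 = 2871.62.

2872 breeding pairs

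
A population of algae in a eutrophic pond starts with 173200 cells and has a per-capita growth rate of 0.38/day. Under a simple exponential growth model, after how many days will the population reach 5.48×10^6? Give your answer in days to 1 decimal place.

9.1 days

Set N₀·e^(rt) = 5.48×10^6: e^(0.38·t) = 5.48×10^6/173200 = 31.64.
0.38·t = ln(31.64) = 3.4544, so t = 3.4544/0.38 = 9.0906.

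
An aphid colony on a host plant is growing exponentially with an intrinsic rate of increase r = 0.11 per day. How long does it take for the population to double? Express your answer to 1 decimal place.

6.3 days

Doubling time t_d = ln(2)/r = 0.6931/0.11 = 6.3013.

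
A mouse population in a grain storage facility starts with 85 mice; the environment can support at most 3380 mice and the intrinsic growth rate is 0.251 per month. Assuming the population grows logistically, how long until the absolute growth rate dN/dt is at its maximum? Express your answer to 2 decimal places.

14.57 months

Logistic growth is fastest at N = K/2 = 1690.
A = (K − N₀)/N₀ = 38.765. Set K/(1 + A·e^(−rt)) = K/2 → A·e^(−rt) = 1.
e^(−0.251t) = 1/38.765 = 0.0257967, so t = ln(38.765)/0.251 = 3.6575/0.251 = 14.572.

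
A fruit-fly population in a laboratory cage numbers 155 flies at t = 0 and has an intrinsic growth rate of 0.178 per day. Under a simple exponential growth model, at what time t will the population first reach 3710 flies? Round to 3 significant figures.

17.8 days

Set N₀·e^(rt) = 3710: e^(0.178·t) = 3710/155 = 23.935.
0.178·t = ln(23.935) = 3.1754, so t = 3.1754/0.178 = 17.839.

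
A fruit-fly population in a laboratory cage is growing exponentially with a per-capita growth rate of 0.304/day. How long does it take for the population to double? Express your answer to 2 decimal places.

Doubling time t_d = ln(2)/r = 0.6931/0.304 = 2.2801.

2.28 days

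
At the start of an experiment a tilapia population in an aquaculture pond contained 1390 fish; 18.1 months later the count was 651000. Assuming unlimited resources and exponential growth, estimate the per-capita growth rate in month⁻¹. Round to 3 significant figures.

From N(t) = N₀·e^(rt): e^(r·18.1) = 651000/1390 = 468.35.
r·18.1 = ln(468.35) = 6.1492, so r = 6.1492/18.1 = 0.33974.

0.340 per month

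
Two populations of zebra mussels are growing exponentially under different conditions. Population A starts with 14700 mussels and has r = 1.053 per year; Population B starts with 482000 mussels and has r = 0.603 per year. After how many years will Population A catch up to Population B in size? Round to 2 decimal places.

7.76 years

Set 14700·e^(1.053t) = 482000·e^(0.603t).
e^((1.053 − 0.603)t) = 482000/14700 → e^(0.45·t) = 32.789.
0.45·t = ln(32.789) = 3.4901, so t = 3.4901/0.45 = 7.7558.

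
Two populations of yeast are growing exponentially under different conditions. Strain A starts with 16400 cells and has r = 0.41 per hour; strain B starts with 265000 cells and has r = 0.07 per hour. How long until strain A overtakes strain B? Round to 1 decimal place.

8.2 hours

Set 16400·e^(0.41t) = 265000·e^(0.07t).
e^((0.41 − 0.07)t) = 265000/16400 → e^(0.34·t) = 16.159.
0.34·t = ln(16.159) = 2.7824, so t = 2.7824/0.34 = 8.1837.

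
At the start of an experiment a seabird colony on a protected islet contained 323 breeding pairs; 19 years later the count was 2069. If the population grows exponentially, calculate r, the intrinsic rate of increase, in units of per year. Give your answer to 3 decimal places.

From N(t) = N₀·e^(rt): e^(r·19) = 2069/323 = 6.4056.
r·19 = ln(6.4056) = 1.8572, so r = 1.8572/19 = 0.097746.

0.098 per year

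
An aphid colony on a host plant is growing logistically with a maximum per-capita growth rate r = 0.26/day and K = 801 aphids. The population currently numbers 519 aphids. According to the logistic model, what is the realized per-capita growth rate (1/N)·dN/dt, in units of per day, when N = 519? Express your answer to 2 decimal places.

0.09 per day

(1/N)·dN/dt = r(1 − N/K) = 0.26 × (1 − 519/801).
= 0.26 × 0.35206 = 0.091536.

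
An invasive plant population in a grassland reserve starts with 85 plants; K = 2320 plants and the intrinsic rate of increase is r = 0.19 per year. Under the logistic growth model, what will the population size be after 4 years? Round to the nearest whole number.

174 plants

A = (K − N₀)/N₀ = (2320 − 85)/85 = 26.294.
N(t) = K/(1 + A·e^(−rt)) = 2320/(1 + 26.294×e^(−0.19×4)).
e^(−0.76) = 0.46767; denominator = 1 + 26.294×0.46767 = 13.297.
N = 2320/13.297 = 174.477.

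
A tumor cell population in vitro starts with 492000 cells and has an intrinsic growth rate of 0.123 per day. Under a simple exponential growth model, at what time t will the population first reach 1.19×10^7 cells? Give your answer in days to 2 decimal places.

25.90 days

Set N₀·e^(rt) = 1.19×10^7: e^(0.123·t) = 1.19×10^7/492000 = 24.187.
0.123·t = ln(24.187) = 3.1858, so t = 3.1858/0.123 = 25.901.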